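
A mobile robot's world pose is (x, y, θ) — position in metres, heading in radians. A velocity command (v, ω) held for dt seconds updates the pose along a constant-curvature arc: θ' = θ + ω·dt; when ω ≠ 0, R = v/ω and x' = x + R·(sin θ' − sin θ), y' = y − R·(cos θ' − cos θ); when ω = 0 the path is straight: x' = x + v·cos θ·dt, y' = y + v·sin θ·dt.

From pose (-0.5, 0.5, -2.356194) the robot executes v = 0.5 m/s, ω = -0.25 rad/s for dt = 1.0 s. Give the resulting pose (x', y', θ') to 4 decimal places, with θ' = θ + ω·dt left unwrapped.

θ' = -2.3562 + -0.25·1.0 = -2.6062
R = v/ω = 0.5/-0.25 = -2.0000
x' = -0.5 + -2.0000·(sin -2.6062 − sin -2.3562) = -0.8938
y' = 0.5 − -2.0000·(cos -2.6062 − cos -2.3562) = 0.1941

(-0.8938, 0.1941, -2.6062)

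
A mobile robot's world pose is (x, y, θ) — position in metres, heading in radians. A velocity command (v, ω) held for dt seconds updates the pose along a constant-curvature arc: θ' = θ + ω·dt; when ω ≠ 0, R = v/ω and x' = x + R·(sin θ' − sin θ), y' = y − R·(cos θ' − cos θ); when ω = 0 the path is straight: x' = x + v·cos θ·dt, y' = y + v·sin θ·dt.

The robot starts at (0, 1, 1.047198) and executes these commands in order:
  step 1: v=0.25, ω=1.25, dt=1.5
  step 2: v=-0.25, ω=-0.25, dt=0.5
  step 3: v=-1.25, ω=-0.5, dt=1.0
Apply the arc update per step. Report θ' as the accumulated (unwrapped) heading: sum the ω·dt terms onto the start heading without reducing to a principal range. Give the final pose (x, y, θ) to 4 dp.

step 1: θ'=2.9222 (R=0.2000) → pose (-0.1297, 1.2952, 2.9222)
step 2: θ'=2.7972 (R=1.0000) → pose (-0.0097, 1.2605, 2.7972)
step 3: θ'=2.2972 (R=2.5000) → pose (1.0152, 0.5677, 2.2972)

(1.0152, 0.5677, 2.2972)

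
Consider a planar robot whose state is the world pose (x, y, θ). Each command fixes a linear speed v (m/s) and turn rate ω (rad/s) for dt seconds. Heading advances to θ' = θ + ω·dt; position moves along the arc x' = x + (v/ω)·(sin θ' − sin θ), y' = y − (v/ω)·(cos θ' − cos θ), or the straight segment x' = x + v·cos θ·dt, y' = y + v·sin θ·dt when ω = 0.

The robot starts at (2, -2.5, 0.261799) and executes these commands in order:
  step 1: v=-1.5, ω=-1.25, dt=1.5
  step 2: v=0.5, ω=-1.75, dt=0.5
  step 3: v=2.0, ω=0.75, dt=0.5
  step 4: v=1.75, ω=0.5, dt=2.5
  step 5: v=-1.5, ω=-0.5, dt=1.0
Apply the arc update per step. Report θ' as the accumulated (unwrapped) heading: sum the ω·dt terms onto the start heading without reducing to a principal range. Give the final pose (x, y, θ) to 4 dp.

(-0.6021, -4.9957, -1.3632)

step 1: θ'=-1.6132 (R=1.2000) → pose (0.4905, -1.2900, -1.6132)
step 2: θ'=-2.4882 (R=-0.2857) → pose (0.3787, -1.5048, -2.4882)
step 3: θ'=-2.1132 (R=2.6667) → pose (-0.2842, -2.2457, -2.1132)
step 4: θ'=-0.8632 (R=3.5000) → pose (0.0537, -6.3274, -0.8632)
step 5: θ'=-1.3632 (R=3.0000) → pose (-0.6021, -4.9957, -1.3632)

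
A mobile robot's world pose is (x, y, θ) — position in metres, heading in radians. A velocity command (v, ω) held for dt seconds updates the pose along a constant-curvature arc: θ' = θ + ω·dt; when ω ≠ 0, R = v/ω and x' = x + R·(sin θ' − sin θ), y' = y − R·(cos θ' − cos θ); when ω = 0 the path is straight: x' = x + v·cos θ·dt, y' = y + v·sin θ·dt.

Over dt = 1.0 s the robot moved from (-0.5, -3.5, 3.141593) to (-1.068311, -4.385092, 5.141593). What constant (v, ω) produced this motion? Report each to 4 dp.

Δθ = 5.141593 − 3.141593 = 2.000000
ω = Δθ/dt = 2.000000/1.0 = 2.0000
R = −Δy/(cos θ' − cos θ) = 0.6250
v = R·ω = 0.6250·2.0000 = 1.2500

v = 1.2500, ω = 2.0000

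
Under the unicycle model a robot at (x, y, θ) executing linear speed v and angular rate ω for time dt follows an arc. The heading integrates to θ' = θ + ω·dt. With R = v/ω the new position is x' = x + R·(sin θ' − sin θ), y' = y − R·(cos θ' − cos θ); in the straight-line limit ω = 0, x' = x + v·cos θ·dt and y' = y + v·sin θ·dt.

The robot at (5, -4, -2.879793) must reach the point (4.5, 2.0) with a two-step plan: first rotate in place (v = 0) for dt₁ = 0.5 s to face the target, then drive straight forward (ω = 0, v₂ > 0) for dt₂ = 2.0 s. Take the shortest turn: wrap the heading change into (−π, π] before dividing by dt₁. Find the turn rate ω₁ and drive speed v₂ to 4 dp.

heading to target = atan2(2−-4, 4.5−5) = 1.6539
Δθ = wrap(1.6539 − -2.8798) = -1.7495; ω₁ = Δθ/dt₁ = -3.4989
distance = √((4.5−5)² + (2−-4)²) = 6.0208; v₂ = distance/dt₂ = 3.0104

ω₁ = -3.4989, v₂ = 3.0104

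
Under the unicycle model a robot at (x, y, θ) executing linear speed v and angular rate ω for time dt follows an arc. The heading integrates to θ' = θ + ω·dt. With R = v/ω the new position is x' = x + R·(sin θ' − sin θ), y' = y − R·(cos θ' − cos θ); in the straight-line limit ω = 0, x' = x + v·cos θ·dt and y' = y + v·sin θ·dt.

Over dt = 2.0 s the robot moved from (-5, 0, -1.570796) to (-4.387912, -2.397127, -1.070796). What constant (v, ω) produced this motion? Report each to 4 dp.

v = 1.2500, ω = 0.2500

Δθ = -1.070796 − -1.570796 = 0.500000
ω = Δθ/dt = 0.500000/2.0 = 0.2500
R = −Δy/(cos θ' − cos θ) = 5.0000
v = R·ω = 5.0000·0.2500 = 1.2500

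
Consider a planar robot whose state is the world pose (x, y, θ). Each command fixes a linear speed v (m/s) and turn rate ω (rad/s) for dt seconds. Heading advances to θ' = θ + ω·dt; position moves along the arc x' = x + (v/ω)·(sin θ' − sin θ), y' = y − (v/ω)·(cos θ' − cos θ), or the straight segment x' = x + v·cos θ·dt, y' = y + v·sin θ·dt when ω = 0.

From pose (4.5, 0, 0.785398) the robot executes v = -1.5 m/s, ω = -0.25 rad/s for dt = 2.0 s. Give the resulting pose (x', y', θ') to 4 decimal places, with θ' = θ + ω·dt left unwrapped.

θ' = 0.7854 + -0.25·2.0 = 0.2854
R = v/ω = -1.5/-0.25 = 6.0000
x' = 4.5 + 6.0000·(sin 0.2854 − sin 0.7854) = 1.9466
y' = 0 − 6.0000·(cos 0.2854 − cos 0.7854) = -1.5147

(1.9466, -1.5147, 0.2854)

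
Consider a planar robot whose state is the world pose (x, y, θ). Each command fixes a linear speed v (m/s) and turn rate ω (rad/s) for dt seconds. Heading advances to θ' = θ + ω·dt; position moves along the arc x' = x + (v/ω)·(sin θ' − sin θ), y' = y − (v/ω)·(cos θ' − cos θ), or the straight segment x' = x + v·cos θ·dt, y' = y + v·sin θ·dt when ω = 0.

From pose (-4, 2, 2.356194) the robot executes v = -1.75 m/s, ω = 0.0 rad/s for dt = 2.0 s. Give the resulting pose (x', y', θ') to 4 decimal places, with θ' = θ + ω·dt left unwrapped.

θ' = 2.3562 + 0.0·2.0 = 2.3562
ω = 0 → straight: x' = -4 + -1.75·cos(2.3562)·2.0 = -1.5251
y' = 2 + -1.75·sin(2.3562)·2.0 = -0.4749

(-1.5251, -0.4749, 2.3562)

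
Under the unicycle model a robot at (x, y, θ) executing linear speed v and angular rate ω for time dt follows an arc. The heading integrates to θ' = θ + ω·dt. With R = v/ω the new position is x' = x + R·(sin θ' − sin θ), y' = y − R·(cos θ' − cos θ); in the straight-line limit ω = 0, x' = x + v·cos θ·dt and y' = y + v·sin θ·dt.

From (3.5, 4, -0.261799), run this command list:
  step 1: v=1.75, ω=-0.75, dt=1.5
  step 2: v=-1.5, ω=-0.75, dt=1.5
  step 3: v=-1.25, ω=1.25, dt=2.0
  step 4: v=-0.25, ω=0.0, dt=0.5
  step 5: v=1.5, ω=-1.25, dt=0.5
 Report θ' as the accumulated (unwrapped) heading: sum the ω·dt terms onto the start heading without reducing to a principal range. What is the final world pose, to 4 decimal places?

(5.9755, 5.7297, -0.6368)

step 1: θ'=-1.3868 (R=-2.3333) → pose (5.1900, 2.1731, -1.3868)
step 2: θ'=-2.5118 (R=2.0000) → pose (5.9783, 4.1553, -2.5118)
step 3: θ'=-0.0118 (R=-1.0000) → pose (5.4011, 5.9634, -0.0118)
step 4: θ'=-0.0118 (straight) → pose (5.2762, 5.9649, -0.0118)
step 5: θ'=-0.6368 (R=-1.2000) → pose (5.9755, 5.7297, -0.6368)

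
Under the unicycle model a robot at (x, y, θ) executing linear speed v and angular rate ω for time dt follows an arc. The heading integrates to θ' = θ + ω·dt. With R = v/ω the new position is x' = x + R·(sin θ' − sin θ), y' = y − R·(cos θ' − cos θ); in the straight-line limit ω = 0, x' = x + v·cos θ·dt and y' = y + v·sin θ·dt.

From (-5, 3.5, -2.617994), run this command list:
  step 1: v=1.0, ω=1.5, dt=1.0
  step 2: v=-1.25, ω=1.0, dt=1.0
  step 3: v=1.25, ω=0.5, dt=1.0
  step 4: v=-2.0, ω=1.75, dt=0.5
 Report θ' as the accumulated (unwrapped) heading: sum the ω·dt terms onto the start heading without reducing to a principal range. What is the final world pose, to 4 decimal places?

step 1: θ'=-1.1180 (R=0.6667) → pose (-5.2661, 2.6310, -1.1180)
step 2: θ'=-0.1180 (R=-1.2500) → pose (-6.2430, 3.3254, -0.1180)
step 3: θ'=0.3820 (R=2.5000) → pose (-5.0168, 3.4883, 0.3820)
step 4: θ'=1.2570 (R=-1.1429) → pose (-5.6778, 2.7805, 1.2570)

(-5.6778, 2.7805, 1.2570)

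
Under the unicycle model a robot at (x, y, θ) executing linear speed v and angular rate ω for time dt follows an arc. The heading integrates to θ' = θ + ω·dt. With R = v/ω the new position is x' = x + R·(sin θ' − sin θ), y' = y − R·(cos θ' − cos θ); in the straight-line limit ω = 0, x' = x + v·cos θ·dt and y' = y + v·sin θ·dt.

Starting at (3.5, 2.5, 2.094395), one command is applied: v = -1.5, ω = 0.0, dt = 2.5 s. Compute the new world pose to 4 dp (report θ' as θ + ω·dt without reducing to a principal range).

(5.3750, -0.7476, 2.0944)

θ' = 2.0944 + 0.0·2.5 = 2.0944
ω = 0 → straight: x' = 3.5 + -1.5·cos(2.0944)·2.5 = 5.3750
y' = 2.5 + -1.5·sin(2.0944)·2.5 = -0.7476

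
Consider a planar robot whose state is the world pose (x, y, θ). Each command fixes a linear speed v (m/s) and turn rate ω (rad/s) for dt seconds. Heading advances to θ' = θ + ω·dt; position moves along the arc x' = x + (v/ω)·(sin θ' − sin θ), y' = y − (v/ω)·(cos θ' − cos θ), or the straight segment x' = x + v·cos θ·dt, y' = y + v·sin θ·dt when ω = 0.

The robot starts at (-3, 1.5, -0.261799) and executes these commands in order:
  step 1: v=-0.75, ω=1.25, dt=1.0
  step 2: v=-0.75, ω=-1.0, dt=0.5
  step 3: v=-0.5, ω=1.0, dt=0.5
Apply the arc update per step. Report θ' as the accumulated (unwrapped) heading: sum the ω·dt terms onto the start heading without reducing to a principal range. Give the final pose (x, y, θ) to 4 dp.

(-4.1138, 0.8343, 0.9882)

step 1: θ'=0.9882 (R=-0.6000) → pose (-3.6563, 1.2506, 0.9882)
step 2: θ'=0.4882 (R=0.7500) → pose (-3.9308, 1.0008, 0.4882)
step 3: θ'=0.9882 (R=-0.5000) → pose (-4.1138, 0.8343, 0.9882)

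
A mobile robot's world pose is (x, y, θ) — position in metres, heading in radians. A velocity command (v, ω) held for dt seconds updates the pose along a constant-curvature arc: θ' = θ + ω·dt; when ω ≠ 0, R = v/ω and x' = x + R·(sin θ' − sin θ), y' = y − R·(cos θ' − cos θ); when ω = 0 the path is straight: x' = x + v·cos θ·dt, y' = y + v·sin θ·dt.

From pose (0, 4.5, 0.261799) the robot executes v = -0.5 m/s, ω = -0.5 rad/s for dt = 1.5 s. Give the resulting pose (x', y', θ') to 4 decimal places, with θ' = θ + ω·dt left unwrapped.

(-0.7279, 4.5827, -0.4882)

θ' = 0.2618 + -0.5·1.5 = -0.4882
R = v/ω = -0.5/-0.5 = 1.0000
x' = 0 + 1.0000·(sin -0.4882 − sin 0.2618) = -0.7279
y' = 4.5 − 1.0000·(cos -0.4882 − cos 0.2618) = 4.5827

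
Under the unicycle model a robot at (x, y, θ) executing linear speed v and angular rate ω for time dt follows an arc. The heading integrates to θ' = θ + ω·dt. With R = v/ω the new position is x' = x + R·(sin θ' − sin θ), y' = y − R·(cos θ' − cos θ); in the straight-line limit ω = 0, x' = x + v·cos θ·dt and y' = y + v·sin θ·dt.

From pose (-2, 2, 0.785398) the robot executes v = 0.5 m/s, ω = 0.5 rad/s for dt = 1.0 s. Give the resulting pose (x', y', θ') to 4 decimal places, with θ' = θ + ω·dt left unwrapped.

θ' = 0.7854 + 0.5·1.0 = 1.2854
R = v/ω = 0.5/0.5 = 1.0000
x' = -2 + 1.0000·(sin 1.2854 − sin 0.7854) = -1.7476
y' = 2 − 1.0000·(cos 1.2854 − cos 0.7854) = 2.4256

(-1.7476, 2.4256, 1.2854)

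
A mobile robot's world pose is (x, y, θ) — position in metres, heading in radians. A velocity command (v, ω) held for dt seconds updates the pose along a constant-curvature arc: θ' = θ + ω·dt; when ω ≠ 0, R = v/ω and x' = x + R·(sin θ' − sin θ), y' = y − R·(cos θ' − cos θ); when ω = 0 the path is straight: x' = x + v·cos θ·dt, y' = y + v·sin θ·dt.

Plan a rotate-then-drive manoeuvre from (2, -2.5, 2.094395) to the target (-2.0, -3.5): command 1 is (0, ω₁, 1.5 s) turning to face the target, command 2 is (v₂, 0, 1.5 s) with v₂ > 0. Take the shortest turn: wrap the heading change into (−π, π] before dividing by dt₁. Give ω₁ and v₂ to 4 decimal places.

ω₁ = 0.8615, v₂ = 2.7487

heading to target = atan2(-3.5−-2.5, -2−2) = -2.8966
Δθ = wrap(-2.8966 − 2.0944) = 1.2922; ω₁ = Δθ/dt₁ = 0.8615
distance = √((-2−2)² + (-3.5−-2.5)²) = 4.1231; v₂ = distance/dt₂ = 2.7487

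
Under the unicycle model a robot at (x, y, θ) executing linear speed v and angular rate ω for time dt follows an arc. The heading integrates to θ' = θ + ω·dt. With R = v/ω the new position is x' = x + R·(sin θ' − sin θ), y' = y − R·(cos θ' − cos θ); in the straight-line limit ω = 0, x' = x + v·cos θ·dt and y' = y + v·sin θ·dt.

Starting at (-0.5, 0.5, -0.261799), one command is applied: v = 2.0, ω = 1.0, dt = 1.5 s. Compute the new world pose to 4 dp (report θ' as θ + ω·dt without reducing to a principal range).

(1.9080, 1.7789, 1.2382)

θ' = -0.2618 + 1.0·1.5 = 1.2382
R = v/ω = 2.0/1.0 = 2.0000
x' = -0.5 + 2.0000·(sin 1.2382 − sin -0.2618) = 1.9080
y' = 0.5 − 2.0000·(cos 1.2382 − cos -0.2618) = 1.7789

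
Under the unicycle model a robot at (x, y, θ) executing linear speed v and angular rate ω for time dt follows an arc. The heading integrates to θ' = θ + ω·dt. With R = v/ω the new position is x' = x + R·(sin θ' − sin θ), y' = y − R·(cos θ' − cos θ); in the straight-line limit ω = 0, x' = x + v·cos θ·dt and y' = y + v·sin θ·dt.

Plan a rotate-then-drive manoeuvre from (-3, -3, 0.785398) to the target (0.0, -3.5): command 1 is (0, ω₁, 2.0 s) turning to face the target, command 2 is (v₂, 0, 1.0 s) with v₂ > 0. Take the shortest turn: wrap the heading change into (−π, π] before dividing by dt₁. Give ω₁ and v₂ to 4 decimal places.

ω₁ = -0.4753, v₂ = 3.0414

heading to target = atan2(-3.5−-3, 0−-3) = -0.1651
Δθ = wrap(-0.1651 − 0.7854) = -0.9505; ω₁ = Δθ/dt₁ = -0.4753
distance = √((0−-3)² + (-3.5−-3)²) = 3.0414; v₂ = distance/dt₂ = 3.0414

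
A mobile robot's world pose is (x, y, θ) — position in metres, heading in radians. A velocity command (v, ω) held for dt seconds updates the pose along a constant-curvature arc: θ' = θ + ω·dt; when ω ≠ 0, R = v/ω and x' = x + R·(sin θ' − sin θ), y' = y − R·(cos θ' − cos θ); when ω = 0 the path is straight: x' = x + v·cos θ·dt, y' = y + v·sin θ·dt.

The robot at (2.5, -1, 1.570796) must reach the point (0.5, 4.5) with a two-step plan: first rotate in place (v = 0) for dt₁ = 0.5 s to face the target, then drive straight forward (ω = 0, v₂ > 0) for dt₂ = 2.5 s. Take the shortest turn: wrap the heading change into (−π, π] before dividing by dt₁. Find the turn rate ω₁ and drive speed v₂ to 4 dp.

heading to target = atan2(4.5−-1, 0.5−2.5) = 1.9196
Δθ = wrap(1.9196 − 1.5708) = 0.3488; ω₁ = Δθ/dt₁ = 0.6975
distance = √((0.5−2.5)² + (4.5−-1)²) = 5.8523; v₂ = distance/dt₂ = 2.3409

ω₁ = 0.6975, v₂ = 2.3409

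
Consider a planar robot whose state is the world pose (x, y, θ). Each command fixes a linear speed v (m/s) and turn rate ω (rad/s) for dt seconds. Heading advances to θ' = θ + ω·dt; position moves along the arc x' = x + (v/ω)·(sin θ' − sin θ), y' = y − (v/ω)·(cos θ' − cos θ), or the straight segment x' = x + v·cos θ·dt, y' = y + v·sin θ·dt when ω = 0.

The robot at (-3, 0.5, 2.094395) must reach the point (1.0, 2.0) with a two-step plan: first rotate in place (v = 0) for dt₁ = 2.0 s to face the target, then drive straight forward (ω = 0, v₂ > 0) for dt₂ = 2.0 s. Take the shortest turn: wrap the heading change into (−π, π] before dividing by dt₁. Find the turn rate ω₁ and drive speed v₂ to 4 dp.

heading to target = atan2(2−0.5, 1−-3) = 0.3588
Δθ = wrap(0.3588 − 2.0944) = -1.7356; ω₁ = Δθ/dt₁ = -0.8678
distance = √((1−-3)² + (2−0.5)²) = 4.2720; v₂ = distance/dt₂ = 2.1360

ω₁ = -0.8678, v₂ = 2.1360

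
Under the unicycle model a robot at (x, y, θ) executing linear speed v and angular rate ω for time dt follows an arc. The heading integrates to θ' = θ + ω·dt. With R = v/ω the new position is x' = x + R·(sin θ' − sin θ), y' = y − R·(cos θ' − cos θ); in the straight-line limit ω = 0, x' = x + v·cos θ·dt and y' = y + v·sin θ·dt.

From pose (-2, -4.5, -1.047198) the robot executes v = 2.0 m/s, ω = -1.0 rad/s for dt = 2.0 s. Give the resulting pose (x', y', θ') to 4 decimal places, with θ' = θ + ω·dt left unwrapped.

θ' = -1.0472 + -1.0·2.0 = -3.0472
R = v/ω = 2.0/-1.0 = -2.0000
x' = -2 + -2.0000·(sin -3.0472 − sin -1.0472) = -3.5435
y' = -4.5 − -2.0000·(cos -3.0472 − cos -1.0472) = -7.4911

(-3.5435, -7.4911, -3.0472)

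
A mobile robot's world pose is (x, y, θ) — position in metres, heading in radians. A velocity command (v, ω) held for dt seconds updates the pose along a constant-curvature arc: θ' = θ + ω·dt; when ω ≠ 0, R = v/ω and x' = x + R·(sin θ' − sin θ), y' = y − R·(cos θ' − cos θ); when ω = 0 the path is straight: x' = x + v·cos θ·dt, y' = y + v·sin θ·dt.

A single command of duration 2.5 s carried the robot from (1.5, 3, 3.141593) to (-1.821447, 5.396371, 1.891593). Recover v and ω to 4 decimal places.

v = 1.7500, ω = -0.5000

Δθ = 1.891593 − 3.141593 = -1.250000
ω = Δθ/dt = -1.250000/2.5 = -0.5000
R = Δx/(sin θ' − sin θ) = -3.5000
v = R·ω = -3.5000·-0.5000 = 1.7500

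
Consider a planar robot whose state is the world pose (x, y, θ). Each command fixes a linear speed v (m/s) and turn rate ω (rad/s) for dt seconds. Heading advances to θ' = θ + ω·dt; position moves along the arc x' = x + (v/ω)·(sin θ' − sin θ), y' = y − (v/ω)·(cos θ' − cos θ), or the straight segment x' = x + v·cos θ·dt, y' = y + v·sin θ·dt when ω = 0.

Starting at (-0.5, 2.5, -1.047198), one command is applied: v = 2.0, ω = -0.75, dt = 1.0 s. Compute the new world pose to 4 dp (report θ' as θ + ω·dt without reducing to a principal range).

(-0.2108, 0.5681, -1.7972)

θ' = -1.0472 + -0.75·1.0 = -1.7972
R = v/ω = 2.0/-0.75 = -2.6667
x' = -0.5 + -2.6667·(sin -1.7972 − sin -1.0472) = -0.2108
y' = 2.5 − -2.6667·(cos -1.7972 − cos -1.0472) = 0.5681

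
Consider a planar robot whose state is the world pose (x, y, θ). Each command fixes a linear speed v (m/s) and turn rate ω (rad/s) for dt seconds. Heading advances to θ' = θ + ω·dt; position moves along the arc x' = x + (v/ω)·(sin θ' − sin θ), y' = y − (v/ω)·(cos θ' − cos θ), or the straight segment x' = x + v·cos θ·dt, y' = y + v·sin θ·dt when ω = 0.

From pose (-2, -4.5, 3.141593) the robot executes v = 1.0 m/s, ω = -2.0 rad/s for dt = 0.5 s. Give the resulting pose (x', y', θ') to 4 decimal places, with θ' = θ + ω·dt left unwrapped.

θ' = 3.1416 + -2.0·0.5 = 2.1416
R = v/ω = 1.0/-2.0 = -0.5000
x' = -2 + -0.5000·(sin 2.1416 − sin 3.1416) = -2.4207
y' = -4.5 − -0.5000·(cos 2.1416 − cos 3.1416) = -4.2702

(-2.4207, -4.2702, 2.1416)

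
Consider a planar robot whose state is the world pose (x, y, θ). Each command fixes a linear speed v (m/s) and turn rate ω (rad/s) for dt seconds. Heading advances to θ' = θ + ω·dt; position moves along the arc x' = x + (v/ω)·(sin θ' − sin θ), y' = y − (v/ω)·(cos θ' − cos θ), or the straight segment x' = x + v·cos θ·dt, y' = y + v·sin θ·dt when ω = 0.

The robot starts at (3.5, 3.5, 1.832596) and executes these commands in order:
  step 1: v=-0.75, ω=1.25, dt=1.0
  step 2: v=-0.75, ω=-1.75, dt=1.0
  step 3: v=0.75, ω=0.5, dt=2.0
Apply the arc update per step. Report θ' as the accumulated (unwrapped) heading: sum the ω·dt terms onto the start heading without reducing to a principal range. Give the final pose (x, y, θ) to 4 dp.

(4.0631, 3.9167, 2.3326)

step 1: θ'=3.0826 (R=-0.6000) → pose (4.0442, 3.0563, 3.0826)
step 2: θ'=1.3326 (R=0.4286) → pose (4.4354, 2.5274, 1.3326)
step 3: θ'=2.3326 (R=1.5000) → pose (4.0631, 3.9167, 2.3326)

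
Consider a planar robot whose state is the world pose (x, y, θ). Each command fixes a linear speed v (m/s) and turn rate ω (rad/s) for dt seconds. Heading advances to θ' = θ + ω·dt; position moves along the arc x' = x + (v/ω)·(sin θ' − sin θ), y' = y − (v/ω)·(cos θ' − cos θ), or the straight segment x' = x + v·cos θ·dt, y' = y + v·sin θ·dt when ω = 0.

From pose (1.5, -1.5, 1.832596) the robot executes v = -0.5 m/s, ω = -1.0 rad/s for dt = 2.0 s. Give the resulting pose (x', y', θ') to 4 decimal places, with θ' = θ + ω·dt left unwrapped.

(0.9337, -2.1224, -0.1674)

θ' = 1.8326 + -1.0·2.0 = -0.1674
R = v/ω = -0.5/-1.0 = 0.5000
x' = 1.5 + 0.5000·(sin -0.1674 − sin 1.8326) = 0.9337
y' = -1.5 − 0.5000·(cos -0.1674 − cos 1.8326) = -2.1224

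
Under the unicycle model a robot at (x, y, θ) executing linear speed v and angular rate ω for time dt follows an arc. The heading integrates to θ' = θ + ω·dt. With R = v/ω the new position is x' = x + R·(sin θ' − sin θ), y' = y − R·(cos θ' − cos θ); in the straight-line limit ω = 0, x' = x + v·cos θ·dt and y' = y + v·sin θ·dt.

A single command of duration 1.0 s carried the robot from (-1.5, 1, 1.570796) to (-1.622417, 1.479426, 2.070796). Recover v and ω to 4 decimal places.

Δθ = 2.070796 − 1.570796 = 0.500000
ω = Δθ/dt = 0.500000/1.0 = 0.5000
R = −Δy/(cos θ' − cos θ) = 1.0000
v = R·ω = 1.0000·0.5000 = 0.5000

v = 0.5000, ω = 0.5000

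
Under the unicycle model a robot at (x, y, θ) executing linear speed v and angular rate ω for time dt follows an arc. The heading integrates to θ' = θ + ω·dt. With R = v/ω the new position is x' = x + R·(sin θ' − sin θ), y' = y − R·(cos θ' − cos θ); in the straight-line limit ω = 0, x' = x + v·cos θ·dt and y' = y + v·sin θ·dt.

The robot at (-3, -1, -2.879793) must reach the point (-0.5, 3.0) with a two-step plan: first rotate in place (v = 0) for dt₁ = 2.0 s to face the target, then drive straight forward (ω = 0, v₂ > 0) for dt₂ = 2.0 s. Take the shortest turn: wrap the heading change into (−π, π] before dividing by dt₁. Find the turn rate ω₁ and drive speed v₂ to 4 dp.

heading to target = atan2(3−-1, -0.5−-3) = 1.0122
Δθ = wrap(1.0122 − -2.8798) = -2.3912; ω₁ = Δθ/dt₁ = -1.1956
distance = √((-0.5−-3)² + (3−-1)²) = 4.7170; v₂ = distance/dt₂ = 2.3585

ω₁ = -1.1956, v₂ = 2.3585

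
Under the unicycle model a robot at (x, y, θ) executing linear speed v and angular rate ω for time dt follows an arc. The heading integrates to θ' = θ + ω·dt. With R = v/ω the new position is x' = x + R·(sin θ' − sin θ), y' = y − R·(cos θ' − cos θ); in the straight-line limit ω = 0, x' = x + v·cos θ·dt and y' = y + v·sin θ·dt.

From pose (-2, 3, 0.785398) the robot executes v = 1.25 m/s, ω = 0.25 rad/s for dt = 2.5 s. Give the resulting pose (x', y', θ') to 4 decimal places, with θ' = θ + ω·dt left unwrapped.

(-0.5997, 5.7370, 1.4104)

θ' = 0.7854 + 0.25·2.5 = 1.4104
R = v/ω = 1.25/0.25 = 5.0000
x' = -2 + 5.0000·(sin 1.4104 − sin 0.7854) = -0.5997
y' = 3 − 5.0000·(cos 1.4104 − cos 0.7854) = 5.7370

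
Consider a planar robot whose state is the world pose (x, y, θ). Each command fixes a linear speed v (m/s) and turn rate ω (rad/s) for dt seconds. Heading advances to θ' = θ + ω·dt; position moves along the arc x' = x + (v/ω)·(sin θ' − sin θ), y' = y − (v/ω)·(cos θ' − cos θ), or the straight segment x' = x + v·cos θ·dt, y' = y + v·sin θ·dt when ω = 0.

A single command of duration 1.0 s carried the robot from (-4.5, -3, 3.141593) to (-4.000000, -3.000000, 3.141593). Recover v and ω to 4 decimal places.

v = -0.5000, ω = 0.0000

Δθ = 3.141593 − 3.141593 = 0.000000
ω = Δθ/dt = 0.000000/1.0 = 0.0000
ω = 0 → v = (Δx·cos θ + Δy·sin θ)/dt = -0.5000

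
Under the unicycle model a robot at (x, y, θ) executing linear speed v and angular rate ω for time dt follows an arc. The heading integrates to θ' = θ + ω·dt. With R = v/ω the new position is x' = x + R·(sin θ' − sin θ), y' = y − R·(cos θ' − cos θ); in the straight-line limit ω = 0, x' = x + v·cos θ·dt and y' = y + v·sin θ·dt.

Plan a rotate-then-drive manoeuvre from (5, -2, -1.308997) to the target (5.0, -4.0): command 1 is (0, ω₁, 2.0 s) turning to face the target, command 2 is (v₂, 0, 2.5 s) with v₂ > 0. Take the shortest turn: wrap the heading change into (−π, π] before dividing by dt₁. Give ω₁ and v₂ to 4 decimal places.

ω₁ = -0.1309, v₂ = 0.8000

heading to target = atan2(-4−-2, 5−5) = -1.5708
Δθ = wrap(-1.5708 − -1.3090) = -0.2618; ω₁ = Δθ/dt₁ = -0.1309
distance = √((5−5)² + (-4−-2)²) = 2.0000; v₂ = distance/dt₂ = 0.8000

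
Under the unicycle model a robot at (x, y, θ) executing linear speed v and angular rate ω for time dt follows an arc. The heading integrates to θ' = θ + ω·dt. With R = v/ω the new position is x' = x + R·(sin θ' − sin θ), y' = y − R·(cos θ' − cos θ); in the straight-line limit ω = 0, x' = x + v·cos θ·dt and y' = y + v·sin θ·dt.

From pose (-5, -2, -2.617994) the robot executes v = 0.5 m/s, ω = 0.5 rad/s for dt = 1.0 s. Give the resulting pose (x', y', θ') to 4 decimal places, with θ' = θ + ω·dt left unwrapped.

θ' = -2.6180 + 0.5·1.0 = -2.1180
R = v/ω = 0.5/0.5 = 1.0000
x' = -5 + 1.0000·(sin -2.1180 − sin -2.6180) = -5.3540
y' = -2 − 1.0000·(cos -2.1180 − cos -2.6180) = -2.3457

(-5.3540, -2.3457, -2.1180)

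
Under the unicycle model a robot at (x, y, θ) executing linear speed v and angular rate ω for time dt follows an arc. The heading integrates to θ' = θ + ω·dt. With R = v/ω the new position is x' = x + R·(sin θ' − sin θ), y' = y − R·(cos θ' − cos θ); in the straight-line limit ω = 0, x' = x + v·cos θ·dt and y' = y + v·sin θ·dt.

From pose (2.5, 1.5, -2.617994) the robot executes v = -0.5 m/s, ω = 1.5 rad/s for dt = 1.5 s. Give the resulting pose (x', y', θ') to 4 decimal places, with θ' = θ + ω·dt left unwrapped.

θ' = -2.6180 + 1.5·1.5 = -0.3680
R = v/ω = -0.5/1.5 = -0.3333
x' = 2.5 + -0.3333·(sin -0.3680 − sin -2.6180) = 2.4532
y' = 1.5 − -0.3333·(cos -0.3680 − cos -2.6180) = 2.0997

(2.4532, 2.0997, -0.3680)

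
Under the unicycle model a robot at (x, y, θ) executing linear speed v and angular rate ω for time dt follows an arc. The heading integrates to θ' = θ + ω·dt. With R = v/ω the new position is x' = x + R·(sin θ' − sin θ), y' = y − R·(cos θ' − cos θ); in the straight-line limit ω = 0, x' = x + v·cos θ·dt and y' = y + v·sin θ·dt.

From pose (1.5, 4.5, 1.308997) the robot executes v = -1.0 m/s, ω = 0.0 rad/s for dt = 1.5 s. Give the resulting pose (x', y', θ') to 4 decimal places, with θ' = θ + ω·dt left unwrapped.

(1.1118, 3.0511, 1.3090)

θ' = 1.3090 + 0.0·1.5 = 1.3090
ω = 0 → straight: x' = 1.5 + -1.0·cos(1.3090)·1.5 = 1.1118
y' = 4.5 + -1.0·sin(1.3090)·1.5 = 3.0511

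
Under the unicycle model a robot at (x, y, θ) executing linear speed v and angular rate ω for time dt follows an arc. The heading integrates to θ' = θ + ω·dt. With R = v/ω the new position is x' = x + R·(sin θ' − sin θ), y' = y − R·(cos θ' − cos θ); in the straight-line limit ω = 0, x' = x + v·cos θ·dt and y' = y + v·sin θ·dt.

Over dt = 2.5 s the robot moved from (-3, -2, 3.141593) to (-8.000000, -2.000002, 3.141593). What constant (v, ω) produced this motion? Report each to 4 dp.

v = 2.0000, ω = 0.0000

Δθ = 3.141593 − 3.141593 = 0.000000
ω = Δθ/dt = 0.000000/2.5 = 0.0000
ω = 0 → v = (Δx·cos θ + Δy·sin θ)/dt = 2.0000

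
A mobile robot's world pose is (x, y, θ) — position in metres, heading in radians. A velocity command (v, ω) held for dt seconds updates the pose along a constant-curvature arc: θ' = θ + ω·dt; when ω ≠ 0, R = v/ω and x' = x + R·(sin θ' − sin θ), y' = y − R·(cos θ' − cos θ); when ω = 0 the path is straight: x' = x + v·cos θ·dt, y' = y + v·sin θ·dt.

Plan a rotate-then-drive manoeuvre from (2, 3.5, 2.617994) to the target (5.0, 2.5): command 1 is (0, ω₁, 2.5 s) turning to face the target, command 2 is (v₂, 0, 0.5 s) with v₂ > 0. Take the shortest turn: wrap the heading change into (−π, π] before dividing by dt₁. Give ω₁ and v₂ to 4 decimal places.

ω₁ = -1.1759, v₂ = 6.3246

heading to target = atan2(2.5−3.5, 5−2) = -0.3218
Δθ = wrap(-0.3218 − 2.6180) = -2.9397; ω₁ = Δθ/dt₁ = -1.1759
distance = √((5−2)² + (2.5−3.5)²) = 3.1623; v₂ = distance/dt₂ = 6.3246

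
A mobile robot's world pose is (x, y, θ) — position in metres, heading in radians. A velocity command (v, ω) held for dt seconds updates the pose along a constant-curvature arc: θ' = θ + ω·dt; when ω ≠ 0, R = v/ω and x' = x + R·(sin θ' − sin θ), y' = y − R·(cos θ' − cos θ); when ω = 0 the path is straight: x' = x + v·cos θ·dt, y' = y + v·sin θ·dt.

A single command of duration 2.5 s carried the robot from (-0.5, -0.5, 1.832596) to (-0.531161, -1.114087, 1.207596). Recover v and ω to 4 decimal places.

Δθ = 1.207596 − 1.832596 = -0.625000
ω = Δθ/dt = -0.625000/2.5 = -0.2500
R = −Δy/(cos θ' − cos θ) = 1.0000
v = R·ω = 1.0000·-0.2500 = -0.2500

v = -0.2500, ω = -0.2500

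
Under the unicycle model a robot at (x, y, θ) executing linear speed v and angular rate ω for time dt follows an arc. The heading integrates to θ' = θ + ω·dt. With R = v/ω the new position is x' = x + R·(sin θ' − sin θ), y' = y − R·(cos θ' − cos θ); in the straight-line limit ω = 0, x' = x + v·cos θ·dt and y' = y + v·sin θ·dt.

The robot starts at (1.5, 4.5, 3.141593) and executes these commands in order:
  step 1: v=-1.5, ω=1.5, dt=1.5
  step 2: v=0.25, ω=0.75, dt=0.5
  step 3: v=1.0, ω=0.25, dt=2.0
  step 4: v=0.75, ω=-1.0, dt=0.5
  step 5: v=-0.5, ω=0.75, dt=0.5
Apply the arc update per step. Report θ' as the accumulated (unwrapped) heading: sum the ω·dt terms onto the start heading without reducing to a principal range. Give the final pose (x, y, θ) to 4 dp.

(4.4049, 5.5089, 6.1416)

step 1: θ'=5.3916 (R=-1.0000) → pose (2.2781, 6.1282, 5.3916)
step 2: θ'=5.7666 (R=0.3333) → pose (2.3728, 6.0477, 5.7666)
step 3: θ'=6.2666 (R=4.0000) → pose (4.2821, 5.5263, 6.2666)
step 4: θ'=5.7666 (R=-0.7500) → pose (4.6401, 5.4285, 5.7666)
step 5: θ'=6.1416 (R=-0.6667) → pose (4.4049, 5.5089, 6.1416)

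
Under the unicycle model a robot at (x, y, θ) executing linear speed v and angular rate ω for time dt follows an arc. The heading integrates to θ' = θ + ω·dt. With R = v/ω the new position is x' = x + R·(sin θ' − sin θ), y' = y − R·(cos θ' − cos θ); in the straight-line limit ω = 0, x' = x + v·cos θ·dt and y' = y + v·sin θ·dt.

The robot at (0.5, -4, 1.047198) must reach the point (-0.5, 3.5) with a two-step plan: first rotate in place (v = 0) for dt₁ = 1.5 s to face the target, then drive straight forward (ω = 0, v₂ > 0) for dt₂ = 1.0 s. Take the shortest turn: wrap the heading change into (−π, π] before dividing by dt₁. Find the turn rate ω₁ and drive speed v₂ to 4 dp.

heading to target = atan2(3.5−-4, -0.5−0.5) = 1.7033
Δθ = wrap(1.7033 − 1.0472) = 0.6561; ω₁ = Δθ/dt₁ = 0.4374
distance = √((-0.5−0.5)² + (3.5−-4)²) = 7.5664; v₂ = distance/dt₂ = 7.5664

ω₁ = 0.4374, v₂ = 7.5664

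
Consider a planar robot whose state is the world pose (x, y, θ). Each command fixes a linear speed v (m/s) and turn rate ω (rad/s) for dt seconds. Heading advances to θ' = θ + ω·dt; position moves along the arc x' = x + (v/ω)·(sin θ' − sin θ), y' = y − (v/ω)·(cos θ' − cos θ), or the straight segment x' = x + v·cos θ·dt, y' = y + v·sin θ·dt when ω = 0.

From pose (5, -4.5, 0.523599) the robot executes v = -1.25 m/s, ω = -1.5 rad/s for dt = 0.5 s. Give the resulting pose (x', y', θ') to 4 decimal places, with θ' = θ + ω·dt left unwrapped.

(4.3963, -4.5904, -0.2264)

θ' = 0.5236 + -1.5·0.5 = -0.2264
R = v/ω = -1.25/-1.5 = 0.8333
x' = 5 + 0.8333·(sin -0.2264 − sin 0.5236) = 4.3963
y' = -4.5 − 0.8333·(cos -0.2264 − cos 0.5236) = -4.5904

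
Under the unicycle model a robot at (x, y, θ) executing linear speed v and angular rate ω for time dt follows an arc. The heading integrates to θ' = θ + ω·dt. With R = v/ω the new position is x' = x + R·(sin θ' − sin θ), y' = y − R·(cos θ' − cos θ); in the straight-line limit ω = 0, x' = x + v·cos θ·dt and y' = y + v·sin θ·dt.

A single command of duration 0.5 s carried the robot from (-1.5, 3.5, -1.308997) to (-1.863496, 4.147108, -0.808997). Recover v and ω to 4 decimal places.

Δθ = -0.808997 − -1.308997 = 0.500000
ω = Δθ/dt = 0.500000/0.5 = 1.0000
R = −Δy/(cos θ' − cos θ) = -1.5000
v = R·ω = -1.5000·1.0000 = -1.5000

v = -1.5000, ω = 1.0000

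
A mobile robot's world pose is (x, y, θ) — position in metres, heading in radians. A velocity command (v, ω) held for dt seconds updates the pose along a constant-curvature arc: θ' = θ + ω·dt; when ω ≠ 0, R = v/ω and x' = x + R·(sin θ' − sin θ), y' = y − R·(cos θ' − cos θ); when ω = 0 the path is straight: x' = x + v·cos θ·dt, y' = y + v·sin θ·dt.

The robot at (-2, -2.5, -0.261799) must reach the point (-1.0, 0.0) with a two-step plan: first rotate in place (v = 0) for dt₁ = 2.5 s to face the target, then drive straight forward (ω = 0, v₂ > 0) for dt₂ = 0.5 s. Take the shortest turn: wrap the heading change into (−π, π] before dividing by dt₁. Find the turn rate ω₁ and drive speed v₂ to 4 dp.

heading to target = atan2(0−-2.5, -1−-2) = 1.1903
Δθ = wrap(1.1903 − -0.2618) = 1.4521; ω₁ = Δθ/dt₁ = 0.5808
distance = √((-1−-2)² + (0−-2.5)²) = 2.6926; v₂ = distance/dt₂ = 5.3852

ω₁ = 0.5808, v₂ = 5.3852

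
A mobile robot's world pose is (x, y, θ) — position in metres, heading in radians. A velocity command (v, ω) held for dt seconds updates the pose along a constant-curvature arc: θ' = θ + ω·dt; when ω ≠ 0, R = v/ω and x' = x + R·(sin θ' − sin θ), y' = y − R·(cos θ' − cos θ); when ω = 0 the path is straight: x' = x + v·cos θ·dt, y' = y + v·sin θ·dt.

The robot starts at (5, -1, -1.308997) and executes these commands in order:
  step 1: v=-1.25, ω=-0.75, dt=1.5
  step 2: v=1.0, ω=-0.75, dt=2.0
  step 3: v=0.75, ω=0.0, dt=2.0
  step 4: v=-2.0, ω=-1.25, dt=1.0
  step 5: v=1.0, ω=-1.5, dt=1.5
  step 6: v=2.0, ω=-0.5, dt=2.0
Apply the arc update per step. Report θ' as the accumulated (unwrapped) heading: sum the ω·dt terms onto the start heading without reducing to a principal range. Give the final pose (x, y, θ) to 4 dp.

(3.8394, -3.8615, -8.4340)

step 1: θ'=-2.4340 (R=1.6667) → pose (5.5265, 0.6979, -2.4340)
step 2: θ'=-3.9340 (R=-1.3333) → pose (3.7105, 0.7750, -3.9340)
step 3: θ'=-3.9340 (straight) → pose (2.6573, 1.8430, -3.9340)
step 4: θ'=-5.1840 (R=1.6000) → pose (2.9433, -0.0073, -5.1840)
step 5: θ'=-7.4340 (R=-0.6667) → pose (4.1460, -0.0383, -7.4340)
step 6: θ'=-8.4340 (R=-4.0000) → pose (3.8394, -3.8615, -8.4340)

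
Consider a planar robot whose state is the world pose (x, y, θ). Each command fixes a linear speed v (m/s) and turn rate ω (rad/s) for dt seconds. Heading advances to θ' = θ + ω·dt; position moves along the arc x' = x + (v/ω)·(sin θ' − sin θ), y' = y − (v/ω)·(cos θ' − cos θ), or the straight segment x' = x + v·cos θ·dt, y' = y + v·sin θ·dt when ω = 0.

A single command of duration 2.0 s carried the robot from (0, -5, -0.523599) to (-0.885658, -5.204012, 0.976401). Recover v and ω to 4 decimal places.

v = -0.5000, ω = 0.7500

Δθ = 0.976401 − -0.523599 = 1.500000
ω = Δθ/dt = 1.500000/2.0 = 0.7500
R = Δx/(sin θ' − sin θ) = -0.6667
v = R·ω = -0.6667·0.7500 = -0.5000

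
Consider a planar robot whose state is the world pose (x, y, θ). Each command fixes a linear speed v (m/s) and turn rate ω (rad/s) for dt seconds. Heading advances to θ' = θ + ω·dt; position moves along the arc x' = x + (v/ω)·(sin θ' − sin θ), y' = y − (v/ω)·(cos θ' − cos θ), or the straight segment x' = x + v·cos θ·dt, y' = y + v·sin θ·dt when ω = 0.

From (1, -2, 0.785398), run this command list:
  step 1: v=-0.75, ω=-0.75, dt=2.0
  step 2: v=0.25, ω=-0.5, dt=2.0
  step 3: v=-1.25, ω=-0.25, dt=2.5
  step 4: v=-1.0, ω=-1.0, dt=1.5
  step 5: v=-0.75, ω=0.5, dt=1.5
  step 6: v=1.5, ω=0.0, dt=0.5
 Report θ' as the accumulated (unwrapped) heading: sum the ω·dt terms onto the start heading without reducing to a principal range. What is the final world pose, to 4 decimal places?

step 1: θ'=-0.7146 (R=1.0000) → pose (-0.3624, -2.0482, -0.7146)
step 2: θ'=-1.7146 (R=-0.5000) → pose (-0.1952, -2.4976, -1.7146)
step 3: θ'=-2.3396 (R=5.0000) → pose (1.1594, 0.2623, -2.3396)
step 4: θ'=-3.8396 (R=1.0000) → pose (2.5209, 0.3331, -3.8396)
step 5: θ'=-3.0896 (R=-1.5000) → pose (3.5629, -0.0157, -3.0896)
step 6: θ'=-3.0896 (straight) → pose (2.8139, -0.0547, -3.0896)

(2.8139, -0.0547, -3.0896)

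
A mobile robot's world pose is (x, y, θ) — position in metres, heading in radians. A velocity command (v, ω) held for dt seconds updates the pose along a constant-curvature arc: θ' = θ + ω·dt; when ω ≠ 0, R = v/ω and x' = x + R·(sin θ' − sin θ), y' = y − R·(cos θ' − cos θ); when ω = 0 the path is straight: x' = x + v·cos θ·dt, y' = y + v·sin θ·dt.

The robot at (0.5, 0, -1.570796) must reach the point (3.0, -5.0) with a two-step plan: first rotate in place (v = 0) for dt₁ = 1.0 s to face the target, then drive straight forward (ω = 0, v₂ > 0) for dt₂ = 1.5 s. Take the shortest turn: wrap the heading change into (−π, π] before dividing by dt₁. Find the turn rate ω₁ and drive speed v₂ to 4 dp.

ω₁ = 0.4636, v₂ = 3.7268

heading to target = atan2(-5−0, 3−0.5) = -1.1071
Δθ = wrap(-1.1071 − -1.5708) = 0.4636; ω₁ = Δθ/dt₁ = 0.4636
distance = √((3−0.5)² + (-5−0)²) = 5.5902; v₂ = distance/dt₂ = 3.7268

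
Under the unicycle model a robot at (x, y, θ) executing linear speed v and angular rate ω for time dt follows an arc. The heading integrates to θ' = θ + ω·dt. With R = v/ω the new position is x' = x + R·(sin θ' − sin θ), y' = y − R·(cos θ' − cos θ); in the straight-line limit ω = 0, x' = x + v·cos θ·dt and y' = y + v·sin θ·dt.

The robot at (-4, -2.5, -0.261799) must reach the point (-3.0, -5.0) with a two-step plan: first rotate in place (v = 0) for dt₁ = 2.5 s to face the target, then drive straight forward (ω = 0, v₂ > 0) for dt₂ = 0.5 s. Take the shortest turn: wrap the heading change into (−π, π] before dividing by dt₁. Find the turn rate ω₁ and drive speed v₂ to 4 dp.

ω₁ = -0.3714, v₂ = 5.3852

heading to target = atan2(-5−-2.5, -3−-4) = -1.1903
Δθ = wrap(-1.1903 − -0.2618) = -0.9285; ω₁ = Δθ/dt₁ = -0.3714
distance = √((-3−-4)² + (-5−-2.5)²) = 2.6926; v₂ = distance/dt₂ = 5.3852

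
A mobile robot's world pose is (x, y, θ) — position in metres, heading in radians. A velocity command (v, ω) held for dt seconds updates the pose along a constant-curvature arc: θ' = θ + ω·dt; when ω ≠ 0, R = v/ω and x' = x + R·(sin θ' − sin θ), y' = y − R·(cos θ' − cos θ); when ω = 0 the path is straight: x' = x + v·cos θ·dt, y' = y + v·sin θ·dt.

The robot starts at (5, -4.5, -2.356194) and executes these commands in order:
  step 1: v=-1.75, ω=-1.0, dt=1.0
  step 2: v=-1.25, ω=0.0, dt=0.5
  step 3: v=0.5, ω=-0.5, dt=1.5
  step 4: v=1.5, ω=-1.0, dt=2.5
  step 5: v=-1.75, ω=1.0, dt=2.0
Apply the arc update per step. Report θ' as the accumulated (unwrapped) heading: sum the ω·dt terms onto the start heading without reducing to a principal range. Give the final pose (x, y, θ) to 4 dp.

(6.0251, -3.3213, -4.6062)

step 1: θ'=-3.3562 (R=1.7500) → pose (6.6101, -4.0276, -3.3562)
step 2: θ'=-3.3562 (straight) → pose (7.2208, -4.1607, -3.3562)
step 3: θ'=-4.1062 (R=-1.0000) → pose (6.6119, -3.7534, -4.1062)
step 4: θ'=-6.6062 (R=-1.5000) → pose (8.3208, -1.4763, -6.6062)
step 5: θ'=-4.6062 (R=-1.7500) → pose (6.0251, -3.3213, -4.6062)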